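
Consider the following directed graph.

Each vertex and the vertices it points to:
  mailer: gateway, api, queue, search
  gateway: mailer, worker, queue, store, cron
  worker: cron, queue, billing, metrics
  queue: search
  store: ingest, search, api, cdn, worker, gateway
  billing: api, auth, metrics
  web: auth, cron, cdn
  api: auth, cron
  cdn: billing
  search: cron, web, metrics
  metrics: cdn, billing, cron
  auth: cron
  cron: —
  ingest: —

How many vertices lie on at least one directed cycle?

A vertex is on a directed cycle iff it belongs to a strongly connected component of size ≥ 2 (or has a self-loop).
The vertices on cycles are {cdn, store, mailer, billing, gateway, metrics} — 6 in total.

6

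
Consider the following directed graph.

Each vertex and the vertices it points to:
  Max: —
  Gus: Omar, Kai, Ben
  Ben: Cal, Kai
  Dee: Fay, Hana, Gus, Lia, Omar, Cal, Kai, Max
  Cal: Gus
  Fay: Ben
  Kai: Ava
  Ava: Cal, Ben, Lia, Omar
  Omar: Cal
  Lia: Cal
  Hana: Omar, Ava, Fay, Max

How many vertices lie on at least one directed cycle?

A vertex is on a directed cycle iff it belongs to a strongly connected component of size ≥ 2 (or has a self-loop).
The vertices on cycles are {Ava, Ben, Cal, Gus, Kai, Lia, Omar} — 7 in total.

7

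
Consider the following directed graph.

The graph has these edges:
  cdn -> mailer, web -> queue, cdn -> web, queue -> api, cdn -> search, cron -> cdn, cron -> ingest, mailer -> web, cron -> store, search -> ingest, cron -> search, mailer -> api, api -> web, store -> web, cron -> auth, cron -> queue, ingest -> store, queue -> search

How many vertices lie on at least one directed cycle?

A vertex is on a directed cycle iff it belongs to a strongly connected component of size ≥ 2 (or has a self-loop).
The vertices on cycles are {api, web, queue, store, ingest, search} — 6 in total.

6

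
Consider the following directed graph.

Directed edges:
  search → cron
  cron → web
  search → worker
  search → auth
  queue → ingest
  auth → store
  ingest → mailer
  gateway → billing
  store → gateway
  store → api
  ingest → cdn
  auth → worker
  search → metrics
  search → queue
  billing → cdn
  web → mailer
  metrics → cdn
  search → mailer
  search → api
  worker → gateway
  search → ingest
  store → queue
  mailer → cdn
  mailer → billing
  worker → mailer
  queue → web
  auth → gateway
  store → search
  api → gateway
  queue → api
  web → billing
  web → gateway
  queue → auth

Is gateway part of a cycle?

gateway lies on a cycle iff there is a path from gateway back to itself.
Exploring from gateway, it never reaches itself; equivalently, its strongly connected component is a singleton.

No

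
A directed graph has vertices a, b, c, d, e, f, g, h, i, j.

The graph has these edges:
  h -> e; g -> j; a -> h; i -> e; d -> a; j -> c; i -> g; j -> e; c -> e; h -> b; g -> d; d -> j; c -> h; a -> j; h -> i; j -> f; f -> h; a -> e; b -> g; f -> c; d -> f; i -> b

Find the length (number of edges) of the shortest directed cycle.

For each vertex v, BFS finds the shortest path from v back to v.
The shortest such closed walk is i → g → j → c → h → i, length 5.

5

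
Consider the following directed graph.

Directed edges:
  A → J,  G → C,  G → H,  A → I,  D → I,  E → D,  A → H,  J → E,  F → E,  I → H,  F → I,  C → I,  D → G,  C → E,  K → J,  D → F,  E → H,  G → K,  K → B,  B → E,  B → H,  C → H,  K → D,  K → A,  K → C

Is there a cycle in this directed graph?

DFS with white/gray/black marking, starting from E:
E gray
  D gray
    G gray
      H gray
      H black
      K gray
        C gray
          I gray
            I→H: H black — skip
          I black
          C→E: E is gray → back edge
Back edge found, so a cycle exists: E → D → G → K → C → E.

Yes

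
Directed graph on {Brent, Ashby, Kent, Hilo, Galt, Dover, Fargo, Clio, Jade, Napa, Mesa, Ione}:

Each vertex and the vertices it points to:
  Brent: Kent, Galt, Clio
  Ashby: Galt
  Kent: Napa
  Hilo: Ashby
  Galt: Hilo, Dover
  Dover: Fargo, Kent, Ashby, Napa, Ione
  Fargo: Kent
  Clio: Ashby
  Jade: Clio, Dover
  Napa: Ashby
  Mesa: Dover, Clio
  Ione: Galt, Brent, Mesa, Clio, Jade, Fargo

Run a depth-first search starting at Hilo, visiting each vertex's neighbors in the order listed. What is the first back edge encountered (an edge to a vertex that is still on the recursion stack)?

Galt→Hilo

DFS from Hilo (visiting each vertex's neighbors in the order listed); mark gray on enter, black on exit:
Hilo gray
  Ashby gray
    Galt gray
      Galt→Hilo: Hilo is gray → back edge
First back edge: Galt → Hilo.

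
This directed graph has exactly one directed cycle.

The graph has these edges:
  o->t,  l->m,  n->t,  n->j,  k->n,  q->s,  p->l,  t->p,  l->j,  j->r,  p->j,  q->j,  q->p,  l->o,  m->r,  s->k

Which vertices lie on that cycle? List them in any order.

l, o, p, t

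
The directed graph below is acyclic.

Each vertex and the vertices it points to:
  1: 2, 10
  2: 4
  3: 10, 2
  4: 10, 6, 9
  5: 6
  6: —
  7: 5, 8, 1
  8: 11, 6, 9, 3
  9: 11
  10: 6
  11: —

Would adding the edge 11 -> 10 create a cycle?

Adding 11→10 creates a cycle iff 10 can already reach 11.
Explore from 10: no path reaches 11. The graph stays acyclic.

No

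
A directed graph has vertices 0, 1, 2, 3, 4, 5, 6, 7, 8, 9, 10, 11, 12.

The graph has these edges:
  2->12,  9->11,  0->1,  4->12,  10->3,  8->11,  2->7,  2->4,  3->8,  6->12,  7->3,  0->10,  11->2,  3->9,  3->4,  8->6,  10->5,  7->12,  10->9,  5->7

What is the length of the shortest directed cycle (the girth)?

5

For each vertex v, BFS finds the shortest path from v back to v.
The shortest such closed walk is 3 → 9 → 11 → 2 → 7 → 3, length 5.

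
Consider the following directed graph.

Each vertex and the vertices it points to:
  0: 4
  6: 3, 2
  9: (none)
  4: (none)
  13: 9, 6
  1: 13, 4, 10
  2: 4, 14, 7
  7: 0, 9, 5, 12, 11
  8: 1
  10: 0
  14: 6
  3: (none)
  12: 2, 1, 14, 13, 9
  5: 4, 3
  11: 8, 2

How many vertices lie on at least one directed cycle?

9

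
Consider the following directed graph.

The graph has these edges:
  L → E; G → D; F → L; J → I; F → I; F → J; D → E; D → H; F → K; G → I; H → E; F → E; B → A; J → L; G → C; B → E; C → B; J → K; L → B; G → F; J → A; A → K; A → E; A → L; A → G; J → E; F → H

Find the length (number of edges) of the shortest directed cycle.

For each vertex v, BFS finds the shortest path from v back to v.
The shortest such closed walk is L → B → A → L, length 3.

3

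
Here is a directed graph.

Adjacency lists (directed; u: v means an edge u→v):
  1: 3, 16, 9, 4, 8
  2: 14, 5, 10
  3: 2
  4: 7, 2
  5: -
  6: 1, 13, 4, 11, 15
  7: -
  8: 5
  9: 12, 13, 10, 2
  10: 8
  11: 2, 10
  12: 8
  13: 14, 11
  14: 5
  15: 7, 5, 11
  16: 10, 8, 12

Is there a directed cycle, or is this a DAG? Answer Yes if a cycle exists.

No

DFS with white/gray/black marking, starting from 15:
15 gray
  7 gray
  7 black
  5 gray
  5 black
  11 gray
    2 gray
      14 gray
        14→5: 5 black — skip
      14 black
      2→5: 5 black — skip
      10 gray
        8 gray
          8→5: 5 black — skip
        8 black
      10 black
    2 black
    11→10: 10 black — skip
  11 black
15 black
1 gray
  3 gray
    3→2: 2 black — skip
  3 black
  16 gray
    16→10: 10 black — skip
    16→8: 8 black — skip
    12 gray
      12→8: 8 black — skip
    12 black
  16 black
  9 gray
    9→12: 12 black — skip
    13 gray
      13→14: 14 black — skip
      13→11: 11 black — skip
    13 black
    9→10: 10 black — skip
    9→2: 2 black — skip
  9 black
  4 gray
    4→7: 7 black — skip
    4→2: 2 black — skip
  4 black
  1→8: 8 black — skip
1 black
6 gray
  6→1: 1 black — skip
  6→13: 13 black — skip
  6→4: 4 black — skip
  6→11: 11 black — skip
  6→15: 15 black — skip
6 black
Every edge goes to a white or black vertex — no back edge, so the graph is acyclic.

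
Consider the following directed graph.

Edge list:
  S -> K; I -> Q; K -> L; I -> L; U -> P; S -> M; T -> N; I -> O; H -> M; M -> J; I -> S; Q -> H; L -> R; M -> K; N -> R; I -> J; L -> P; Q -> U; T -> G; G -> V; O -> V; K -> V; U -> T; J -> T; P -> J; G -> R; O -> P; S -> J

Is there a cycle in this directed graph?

DFS with white/gray/black marking, starting from G:
G gray
  V gray
  V black
  R gray
  R black
G black
H gray
  M gray
    K gray
      K→V: V black — skip
      L gray
        L→R: R black — skip
        P gray
          J gray
            T gray
              T→G: G black — skip
              N gray
                N→R: R black — skip
              N black
            T black
          J black
        P black
      L black
    K black
    M→J: J black — skip
  M black
H black
I gray
  I→J: J black — skip
  I→L: L black — skip
  O gray
    O→V: V black — skip
    O→P: P black — skip
  O black
  S gray
    S→M: M black — skip
    S→J: J black — skip
    S→K: K black — skip
  S black
  Q gray
    Q→H: H black — skip
    U gray
      U→T: T black — skip
      U→P: P black — skip
    U black
  Q black
I black
Every edge goes to a white or black vertex — no back edge, so the graph is acyclic.

No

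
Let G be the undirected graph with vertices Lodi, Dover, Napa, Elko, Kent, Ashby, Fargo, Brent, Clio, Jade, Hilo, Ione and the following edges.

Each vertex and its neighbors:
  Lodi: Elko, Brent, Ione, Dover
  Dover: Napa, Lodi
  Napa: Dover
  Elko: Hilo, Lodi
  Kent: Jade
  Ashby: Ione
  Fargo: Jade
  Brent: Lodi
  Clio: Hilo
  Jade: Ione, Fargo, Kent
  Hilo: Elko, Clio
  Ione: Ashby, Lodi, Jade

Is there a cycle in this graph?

DFS, tracking each vertex's parent; an edge to a visited non-parent vertex closes a cycle.
Start from Jade:
visit Jade (parent –)
  visit Ione (parent Jade)
    visit Ashby (parent Ione)
      Ashby–Ione: parent, skip
    visit Lodi (parent Ione)
      visit Elko (parent Lodi)
        visit Hilo (parent Elko)
          Hilo–Elko: parent, skip
          visit Clio (parent Hilo)
            Clio–Hilo: parent, skip
        Elko–Lodi: parent, skip
      visit Brent (parent Lodi)
        Brent–Lodi: parent, skip
      Lodi–Ione: parent, skip
      visit Dover (parent Lodi)
        visit Napa (parent Dover)
          Napa–Dover: parent, skip
        Dover–Lodi: parent, skip
    Ione–Jade: parent, skip
  visit Fargo (parent Jade)
    Fargo–Jade: parent, skip
  visit Kent (parent Jade)
    Kent–Jade: parent, skip
No non-parent visited neighbor found — the graph is a forest.

No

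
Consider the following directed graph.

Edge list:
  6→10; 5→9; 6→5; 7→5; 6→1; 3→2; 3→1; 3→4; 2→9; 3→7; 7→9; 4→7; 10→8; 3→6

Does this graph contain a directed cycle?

DFS with white/gray/black marking, starting from 8:
8 gray
8 black
4 gray
  7 gray
    5 gray
      9 gray
      9 black
    5 black
    7→9: 9 black — skip
  7 black
4 black
1 gray
1 black
6 gray
  10 gray
    10→8: 8 black — skip
  10 black
  6→1: 1 black — skip
  6→5: 5 black — skip
6 black
2 gray
  2→9: 9 black — skip
2 black
3 gray
  3→4: 4 black — skip
  3→7: 7 black — skip
  3→1: 1 black — skip
  3→6: 6 black — skip
  3→2: 2 black — skip
3 black
Every edge goes to a white or black vertex — no back edge, so the graph is acyclic.

No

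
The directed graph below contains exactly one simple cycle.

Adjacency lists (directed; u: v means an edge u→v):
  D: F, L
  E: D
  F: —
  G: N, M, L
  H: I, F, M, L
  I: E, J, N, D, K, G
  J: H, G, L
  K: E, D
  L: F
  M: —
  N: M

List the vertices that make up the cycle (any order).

H, I, J

DFS with gray/black marking from I:
I gray
  E gray
    D gray
      F gray
      F black
      L gray
        L→F: F black — skip
      L black
    D black
  E black
  J gray
    H gray
      H→I: I is gray → back edge
Back edge closes the cycle I → J → H → I; its vertices are {H, I, J}.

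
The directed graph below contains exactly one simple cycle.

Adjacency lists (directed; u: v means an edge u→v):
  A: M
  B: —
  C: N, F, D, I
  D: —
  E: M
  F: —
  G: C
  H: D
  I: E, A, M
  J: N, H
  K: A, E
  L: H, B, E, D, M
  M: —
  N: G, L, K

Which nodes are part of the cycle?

C, G, N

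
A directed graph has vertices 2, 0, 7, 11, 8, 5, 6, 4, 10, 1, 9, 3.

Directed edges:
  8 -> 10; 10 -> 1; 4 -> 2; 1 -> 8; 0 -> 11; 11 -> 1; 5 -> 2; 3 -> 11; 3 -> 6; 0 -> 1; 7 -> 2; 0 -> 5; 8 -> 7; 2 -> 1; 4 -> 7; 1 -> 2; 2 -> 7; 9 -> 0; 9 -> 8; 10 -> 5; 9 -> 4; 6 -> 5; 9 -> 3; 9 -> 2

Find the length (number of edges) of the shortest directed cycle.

For each vertex v, BFS finds the shortest path from v back to v.
The shortest such closed walk is 7 → 2 → 7, length 2.

2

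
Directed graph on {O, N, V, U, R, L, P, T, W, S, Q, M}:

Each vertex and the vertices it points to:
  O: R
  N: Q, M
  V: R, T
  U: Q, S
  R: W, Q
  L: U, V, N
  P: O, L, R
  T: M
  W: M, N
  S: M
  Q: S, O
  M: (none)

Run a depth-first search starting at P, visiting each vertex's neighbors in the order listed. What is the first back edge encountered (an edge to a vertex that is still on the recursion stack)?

Q→O

DFS from P (visiting each vertex's neighbors in the order listed); mark gray on enter, black on exit:
P gray
  O gray
    R gray
      W gray
        M gray
        M black
        N gray
          Q gray
            S gray
              S→M: M black — skip
            S black
            Q→O: O is gray → back edge
First back edge: Q → O.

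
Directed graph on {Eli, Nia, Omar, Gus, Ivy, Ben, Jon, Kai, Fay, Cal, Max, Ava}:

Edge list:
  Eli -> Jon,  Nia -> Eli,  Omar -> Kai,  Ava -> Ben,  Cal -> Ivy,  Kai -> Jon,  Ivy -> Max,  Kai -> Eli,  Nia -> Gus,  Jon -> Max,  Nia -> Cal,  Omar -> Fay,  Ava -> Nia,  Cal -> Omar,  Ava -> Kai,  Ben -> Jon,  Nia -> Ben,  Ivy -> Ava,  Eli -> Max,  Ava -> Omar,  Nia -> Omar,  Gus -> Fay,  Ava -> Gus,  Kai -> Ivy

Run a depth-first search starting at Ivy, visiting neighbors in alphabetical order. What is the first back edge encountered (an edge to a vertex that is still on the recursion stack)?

Kai->Ivy

DFS from Ivy (visiting neighbors in alphabetical order); mark gray on enter, black on exit:
Ivy gray
  Ava gray
    Ben gray
      Jon gray
        Max gray
        Max black
      Jon black
    Ben black
    Gus gray
      Fay gray
      Fay black
    Gus black
    Kai gray
      Eli gray
        Eli→Jon: Jon black — skip
        Eli→Max: Max black — skip
      Eli black
      Kai→Ivy: Ivy is gray → back edge
First back edge: Kai → Ivy.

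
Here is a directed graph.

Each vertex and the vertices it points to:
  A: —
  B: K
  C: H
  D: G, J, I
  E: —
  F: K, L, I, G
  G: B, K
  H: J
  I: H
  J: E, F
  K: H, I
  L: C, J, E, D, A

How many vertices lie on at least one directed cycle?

10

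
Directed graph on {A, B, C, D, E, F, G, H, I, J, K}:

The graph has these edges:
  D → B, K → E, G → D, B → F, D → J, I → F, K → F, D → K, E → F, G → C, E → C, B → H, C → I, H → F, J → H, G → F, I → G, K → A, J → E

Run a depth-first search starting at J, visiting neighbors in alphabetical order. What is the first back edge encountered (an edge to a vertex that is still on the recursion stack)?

G→C

DFS from J (visiting neighbors in alphabetical order); mark gray on enter, black on exit:
J gray
  E gray
    C gray
      I gray
        F gray
        F black
        G gray
          G→C: C is gray → back edge
First back edge: G → C.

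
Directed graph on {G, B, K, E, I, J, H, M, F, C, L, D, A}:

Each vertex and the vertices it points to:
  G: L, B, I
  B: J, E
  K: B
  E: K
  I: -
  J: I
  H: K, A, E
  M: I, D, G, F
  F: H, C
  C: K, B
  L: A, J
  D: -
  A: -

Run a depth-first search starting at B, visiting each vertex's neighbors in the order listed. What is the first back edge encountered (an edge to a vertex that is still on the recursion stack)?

K→B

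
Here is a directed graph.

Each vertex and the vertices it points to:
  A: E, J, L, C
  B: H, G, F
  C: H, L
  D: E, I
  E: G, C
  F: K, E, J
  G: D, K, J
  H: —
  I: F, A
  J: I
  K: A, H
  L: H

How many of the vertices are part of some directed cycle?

8

A vertex is on a directed cycle iff it belongs to a strongly connected component of size ≥ 2 (or has a self-loop).
The vertices on cycles are {A, D, E, F, G, I, J, K} — 8 in total.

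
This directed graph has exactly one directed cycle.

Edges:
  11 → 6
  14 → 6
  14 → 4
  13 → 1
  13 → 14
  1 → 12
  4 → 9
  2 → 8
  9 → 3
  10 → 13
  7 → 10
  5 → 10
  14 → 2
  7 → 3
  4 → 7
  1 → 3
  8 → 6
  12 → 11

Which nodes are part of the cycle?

4, 7, 10, 13, 14

DFS with gray/black marking from 10:
10 gray
  13 gray
    14 gray
      6 gray
      6 black
      2 gray
        8 gray
          8→6: 6 black — skip
        8 black
      2 black
      4 gray
        9 gray
          3 gray
          3 black
        9 black
        7 gray
          7→3: 3 black — skip
          7→10: 10 is gray → back edge
Back edge closes the cycle 10 → 13 → 14 → 4 → 7 → 10; its vertices are {4, 7, 10, 13, 14}.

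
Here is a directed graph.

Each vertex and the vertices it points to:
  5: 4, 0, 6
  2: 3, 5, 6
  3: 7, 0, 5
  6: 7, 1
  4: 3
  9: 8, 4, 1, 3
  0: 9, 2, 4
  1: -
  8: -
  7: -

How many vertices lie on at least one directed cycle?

A vertex is on a directed cycle iff it belongs to a strongly connected component of size ≥ 2 (or has a self-loop).
The vertices on cycles are {0, 2, 3, 4, 5, 9} — 6 in total.

6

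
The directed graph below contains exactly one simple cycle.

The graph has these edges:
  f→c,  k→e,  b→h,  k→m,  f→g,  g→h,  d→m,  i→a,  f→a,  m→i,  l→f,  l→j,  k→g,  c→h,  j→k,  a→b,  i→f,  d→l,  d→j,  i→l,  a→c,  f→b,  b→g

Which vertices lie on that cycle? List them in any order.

i, j, k, l, m

DFS with gray/black marking from j:
j gray
  k gray
    e gray
    e black
    m gray
      i gray
        l gray
          l→j: j is gray → back edge
Back edge closes the cycle j → k → m → i → l → j; its vertices are {i, j, k, l, m}.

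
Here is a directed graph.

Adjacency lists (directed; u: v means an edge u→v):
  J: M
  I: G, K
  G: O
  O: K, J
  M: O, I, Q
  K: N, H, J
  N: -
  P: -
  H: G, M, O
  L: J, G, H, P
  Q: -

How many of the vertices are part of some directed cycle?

7

A vertex is on a directed cycle iff it belongs to a strongly connected component of size ≥ 2 (or has a self-loop).
The vertices on cycles are {G, H, I, J, K, M, O} — 7 in total.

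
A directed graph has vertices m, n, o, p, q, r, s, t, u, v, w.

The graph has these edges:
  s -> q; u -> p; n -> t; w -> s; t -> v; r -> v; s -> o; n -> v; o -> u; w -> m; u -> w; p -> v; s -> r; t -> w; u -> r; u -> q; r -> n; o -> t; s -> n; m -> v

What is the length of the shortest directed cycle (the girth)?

4

For each vertex v, BFS finds the shortest path from v back to v.
The shortest such closed walk is u → w → s → o → u, length 4.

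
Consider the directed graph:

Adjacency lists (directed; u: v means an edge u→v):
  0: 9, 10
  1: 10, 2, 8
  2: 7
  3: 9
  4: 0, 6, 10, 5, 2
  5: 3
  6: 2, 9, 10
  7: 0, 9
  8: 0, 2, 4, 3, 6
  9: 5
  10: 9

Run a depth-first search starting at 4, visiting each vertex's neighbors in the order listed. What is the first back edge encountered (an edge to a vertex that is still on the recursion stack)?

3->9

DFS from 4 (visiting each vertex's neighbors in the order listed); mark gray on enter, black on exit:
4 gray
  0 gray
    9 gray
      5 gray
        3 gray
          3→9: 9 is gray → back edge
First back edge: 3 → 9.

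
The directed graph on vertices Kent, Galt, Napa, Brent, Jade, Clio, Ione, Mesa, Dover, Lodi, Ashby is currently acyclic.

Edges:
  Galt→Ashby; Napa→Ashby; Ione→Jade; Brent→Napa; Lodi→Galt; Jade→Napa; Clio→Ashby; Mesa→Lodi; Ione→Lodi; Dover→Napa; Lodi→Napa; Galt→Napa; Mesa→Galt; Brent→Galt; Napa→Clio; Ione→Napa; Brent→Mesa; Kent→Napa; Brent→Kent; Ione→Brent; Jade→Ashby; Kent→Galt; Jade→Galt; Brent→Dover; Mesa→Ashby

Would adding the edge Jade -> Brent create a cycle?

No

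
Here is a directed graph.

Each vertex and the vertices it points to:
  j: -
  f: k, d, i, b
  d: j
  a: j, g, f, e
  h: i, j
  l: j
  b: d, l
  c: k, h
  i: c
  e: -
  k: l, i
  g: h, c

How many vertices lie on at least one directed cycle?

4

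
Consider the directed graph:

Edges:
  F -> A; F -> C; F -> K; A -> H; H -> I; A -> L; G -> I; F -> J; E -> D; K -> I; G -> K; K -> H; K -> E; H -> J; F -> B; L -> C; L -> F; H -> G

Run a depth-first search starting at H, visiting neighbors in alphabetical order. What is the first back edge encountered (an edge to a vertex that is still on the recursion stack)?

K->H

DFS from H (visiting neighbors in alphabetical order); mark gray on enter, black on exit:
H gray
  G gray
    I gray
    I black
    K gray
      E gray
        D gray
        D black
      E black
      K→H: H is gray → back edge
First back edge: K → H.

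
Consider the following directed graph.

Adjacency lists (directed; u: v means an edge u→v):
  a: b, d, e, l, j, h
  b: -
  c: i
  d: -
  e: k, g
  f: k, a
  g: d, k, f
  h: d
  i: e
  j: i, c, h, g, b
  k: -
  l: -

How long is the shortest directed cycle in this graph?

For each vertex v, BFS finds the shortest path from v back to v.
The shortest such closed walk is a → e → g → f → a, length 4.

4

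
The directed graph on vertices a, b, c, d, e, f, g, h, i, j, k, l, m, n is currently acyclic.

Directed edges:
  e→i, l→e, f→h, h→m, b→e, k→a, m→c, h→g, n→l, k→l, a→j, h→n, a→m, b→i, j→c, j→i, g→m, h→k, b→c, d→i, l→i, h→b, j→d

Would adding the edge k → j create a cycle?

No

Adding k→j creates a cycle iff j can already reach k.
Explore from j: no path reaches k. The graph stays acyclic.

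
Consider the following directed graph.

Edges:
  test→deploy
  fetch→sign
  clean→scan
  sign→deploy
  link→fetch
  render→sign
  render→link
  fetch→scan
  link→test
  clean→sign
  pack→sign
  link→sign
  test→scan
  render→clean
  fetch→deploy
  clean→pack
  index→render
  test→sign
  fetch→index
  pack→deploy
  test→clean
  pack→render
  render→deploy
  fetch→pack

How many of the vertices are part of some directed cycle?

7

A vertex is on a directed cycle iff it belongs to a strongly connected component of size ≥ 2 (or has a self-loop).
The vertices on cycles are {link, pack, test, clean, fetch, index, render} — 7 in total.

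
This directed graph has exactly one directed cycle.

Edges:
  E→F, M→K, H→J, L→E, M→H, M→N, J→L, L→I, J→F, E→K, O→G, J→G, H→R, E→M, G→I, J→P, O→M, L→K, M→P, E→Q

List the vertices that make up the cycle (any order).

E, H, J, L, M

DFS with gray/black marking from M:
M gray
  N gray
  N black
  K gray
  K black
  P gray
  P black
  H gray
    R gray
    R black
    J gray
      L gray
        L→K: K black — skip
        E gray
          E→M: M is gray → back edge
Back edge closes the cycle M → H → J → L → E → M; its vertices are {E, H, J, L, M}.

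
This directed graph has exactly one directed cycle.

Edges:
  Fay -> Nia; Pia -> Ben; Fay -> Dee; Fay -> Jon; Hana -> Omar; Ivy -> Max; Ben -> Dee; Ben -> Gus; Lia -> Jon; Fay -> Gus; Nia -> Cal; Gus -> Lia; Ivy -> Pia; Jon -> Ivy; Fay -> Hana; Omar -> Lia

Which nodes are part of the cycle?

Ben, Gus, Ivy, Jon, Lia, Pia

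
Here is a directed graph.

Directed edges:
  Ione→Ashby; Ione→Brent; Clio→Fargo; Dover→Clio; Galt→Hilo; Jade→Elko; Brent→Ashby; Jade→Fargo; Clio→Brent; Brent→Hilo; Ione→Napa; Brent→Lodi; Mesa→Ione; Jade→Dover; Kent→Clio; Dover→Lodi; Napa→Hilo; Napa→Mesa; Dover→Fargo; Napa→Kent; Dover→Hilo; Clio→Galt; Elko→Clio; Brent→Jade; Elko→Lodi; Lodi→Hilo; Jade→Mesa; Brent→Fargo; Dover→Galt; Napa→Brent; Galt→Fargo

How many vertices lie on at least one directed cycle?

A vertex is on a directed cycle iff it belongs to a strongly connected component of size ≥ 2 (or has a self-loop).
The vertices on cycles are {Clio, Elko, Ione, Jade, Kent, Mesa, Napa, Brent, Dover} — 9 in total.

9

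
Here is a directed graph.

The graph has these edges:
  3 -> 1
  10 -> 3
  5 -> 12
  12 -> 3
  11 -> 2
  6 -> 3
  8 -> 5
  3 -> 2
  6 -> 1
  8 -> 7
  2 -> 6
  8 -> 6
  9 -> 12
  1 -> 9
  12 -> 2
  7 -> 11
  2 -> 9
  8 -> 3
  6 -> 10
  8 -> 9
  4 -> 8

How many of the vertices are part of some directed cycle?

7

A vertex is on a directed cycle iff it belongs to a strongly connected component of size ≥ 2 (or has a self-loop).
The vertices on cycles are {1, 2, 3, 6, 9, 10, 12} — 7 in total.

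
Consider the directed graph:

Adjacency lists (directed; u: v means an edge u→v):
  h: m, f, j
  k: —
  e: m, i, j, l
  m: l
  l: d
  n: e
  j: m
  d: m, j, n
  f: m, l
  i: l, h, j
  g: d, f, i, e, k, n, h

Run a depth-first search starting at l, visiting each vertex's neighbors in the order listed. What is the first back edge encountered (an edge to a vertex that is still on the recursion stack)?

DFS from l (visiting each vertex's neighbors in the order listed); mark gray on enter, black on exit:
l gray
  d gray
    m gray
      m→l: l is gray → back edge
First back edge: m → l.

m->l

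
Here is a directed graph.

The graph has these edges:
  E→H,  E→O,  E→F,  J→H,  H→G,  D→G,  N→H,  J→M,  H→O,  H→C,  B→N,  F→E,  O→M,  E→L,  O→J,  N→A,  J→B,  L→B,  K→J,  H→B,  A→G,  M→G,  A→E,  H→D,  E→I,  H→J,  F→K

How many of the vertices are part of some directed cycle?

10

A vertex is on a directed cycle iff it belongs to a strongly connected component of size ≥ 2 (or has a self-loop).
The vertices on cycles are {A, B, E, F, H, J, K, L, N, O} — 10 in total.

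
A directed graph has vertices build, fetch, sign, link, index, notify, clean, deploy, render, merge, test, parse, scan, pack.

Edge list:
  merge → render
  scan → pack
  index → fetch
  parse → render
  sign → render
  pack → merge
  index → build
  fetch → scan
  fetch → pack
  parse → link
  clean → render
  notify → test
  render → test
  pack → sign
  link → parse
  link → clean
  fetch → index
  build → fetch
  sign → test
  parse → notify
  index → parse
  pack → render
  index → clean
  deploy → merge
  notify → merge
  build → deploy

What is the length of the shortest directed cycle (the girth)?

2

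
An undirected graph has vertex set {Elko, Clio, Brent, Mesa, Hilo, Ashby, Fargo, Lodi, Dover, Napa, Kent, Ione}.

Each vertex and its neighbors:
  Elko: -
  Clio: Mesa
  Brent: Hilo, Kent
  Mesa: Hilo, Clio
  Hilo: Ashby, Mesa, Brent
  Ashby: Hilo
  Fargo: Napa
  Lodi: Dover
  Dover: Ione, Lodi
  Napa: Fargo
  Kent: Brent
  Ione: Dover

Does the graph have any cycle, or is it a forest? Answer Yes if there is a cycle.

DFS, tracking each vertex's parent; an edge to a visited non-parent vertex closes a cycle.
Start from Lodi:
visit Lodi (parent –)
  visit Dover (parent Lodi)
    visit Ione (parent Dover)
      Ione–Dover: parent, skip
    Dover–Lodi: parent, skip
visit Elko (parent –)
visit Clio (parent –)
  visit Mesa (parent Clio)
    visit Hilo (parent Mesa)
      visit Ashby (parent Hilo)
        Ashby–Hilo: parent, skip
      Hilo–Mesa: parent, skip
      visit Brent (parent Hilo)
        Brent–Hilo: parent, skip
        visit Kent (parent Brent)
          Kent–Brent: parent, skip
    Mesa–Clio: parent, skip
visit Fargo (parent –)
  visit Napa (parent Fargo)
    Napa–Fargo: parent, skip
No non-parent visited neighbor found — the graph is a forest.

No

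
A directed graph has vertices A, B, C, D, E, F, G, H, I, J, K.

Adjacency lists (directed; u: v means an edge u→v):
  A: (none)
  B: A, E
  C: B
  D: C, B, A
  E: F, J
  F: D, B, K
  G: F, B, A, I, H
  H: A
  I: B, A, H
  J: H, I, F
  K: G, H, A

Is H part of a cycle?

No

H lies on a cycle iff there is a path from H back to itself.
Exploring from H, it never reaches itself; equivalently, its strongly connected component is a singleton.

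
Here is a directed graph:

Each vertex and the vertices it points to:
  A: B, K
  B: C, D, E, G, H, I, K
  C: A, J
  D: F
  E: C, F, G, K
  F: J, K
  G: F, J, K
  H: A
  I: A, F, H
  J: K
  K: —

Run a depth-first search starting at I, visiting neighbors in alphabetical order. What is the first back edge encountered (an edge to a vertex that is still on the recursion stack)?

C->A

DFS from I (visiting neighbors in alphabetical order); mark gray on enter, black on exit:
I gray
  A gray
    B gray
      C gray
        C→A: A is gray → back edge
First back edge: C → A.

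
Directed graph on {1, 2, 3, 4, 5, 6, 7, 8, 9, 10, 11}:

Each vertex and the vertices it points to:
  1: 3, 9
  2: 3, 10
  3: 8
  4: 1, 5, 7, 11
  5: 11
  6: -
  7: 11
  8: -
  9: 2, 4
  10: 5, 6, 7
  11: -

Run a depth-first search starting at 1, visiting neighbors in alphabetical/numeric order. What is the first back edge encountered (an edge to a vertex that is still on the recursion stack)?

DFS from 1 (visiting neighbors in alphabetical/numeric order); mark gray on enter, black on exit:
1 gray
  3 gray
    8 gray
    8 black
  3 black
  9 gray
    2 gray
      2→3: 3 black — skip
      10 gray
        5 gray
          11 gray
          11 black
        5 black
        6 gray
        6 black
        7 gray
          7→11: 11 black — skip
        7 black
      10 black
    2 black
    4 gray
      4→1: 1 is gray → back edge
First back edge: 4 → 1.

4→1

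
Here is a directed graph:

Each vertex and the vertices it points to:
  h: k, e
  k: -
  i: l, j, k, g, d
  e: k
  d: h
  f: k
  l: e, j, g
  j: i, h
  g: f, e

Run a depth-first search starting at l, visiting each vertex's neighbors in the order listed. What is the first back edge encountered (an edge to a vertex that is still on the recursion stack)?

i→l

DFS from l (visiting each vertex's neighbors in the order listed); mark gray on enter, black on exit:
l gray
  e gray
    k gray
    k black
  e black
  j gray
    i gray
      i→l: l is gray → back edge
First back edge: i → l.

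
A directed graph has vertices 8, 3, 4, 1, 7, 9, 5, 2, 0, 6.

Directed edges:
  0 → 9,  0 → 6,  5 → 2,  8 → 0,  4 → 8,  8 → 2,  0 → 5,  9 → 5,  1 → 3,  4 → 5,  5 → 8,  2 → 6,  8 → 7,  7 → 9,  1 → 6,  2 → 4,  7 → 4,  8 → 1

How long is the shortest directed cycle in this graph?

For each vertex v, BFS finds the shortest path from v back to v.
The shortest such closed walk is 7 → 4 → 8 → 7, length 3.

3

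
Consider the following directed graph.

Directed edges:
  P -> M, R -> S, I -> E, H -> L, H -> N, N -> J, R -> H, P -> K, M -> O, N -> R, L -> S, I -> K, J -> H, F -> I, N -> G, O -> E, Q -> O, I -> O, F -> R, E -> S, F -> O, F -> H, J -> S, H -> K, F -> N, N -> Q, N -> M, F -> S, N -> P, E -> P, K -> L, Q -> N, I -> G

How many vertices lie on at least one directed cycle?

A vertex is on a directed cycle iff it belongs to a strongly connected component of size ≥ 2 (or has a self-loop).
The vertices on cycles are {E, H, J, M, N, O, P, Q, R} — 9 in total.

9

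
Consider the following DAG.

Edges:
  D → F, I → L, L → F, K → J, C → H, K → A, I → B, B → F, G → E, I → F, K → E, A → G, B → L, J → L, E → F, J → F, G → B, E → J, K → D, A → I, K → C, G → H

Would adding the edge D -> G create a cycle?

No

Adding D→G creates a cycle iff G can already reach D.
Explore from G: no path reaches D. The graph stays acyclic.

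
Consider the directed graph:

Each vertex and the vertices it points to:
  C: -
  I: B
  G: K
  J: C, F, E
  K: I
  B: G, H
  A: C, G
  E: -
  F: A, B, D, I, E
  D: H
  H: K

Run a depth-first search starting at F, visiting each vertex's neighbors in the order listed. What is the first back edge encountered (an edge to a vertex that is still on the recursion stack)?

B->G

DFS from F (visiting each vertex's neighbors in the order listed); mark gray on enter, black on exit:
F gray
  A gray
    C gray
    C black
    G gray
      K gray
        I gray
          B gray
            B→G: G is gray → back edge
First back edge: B → G.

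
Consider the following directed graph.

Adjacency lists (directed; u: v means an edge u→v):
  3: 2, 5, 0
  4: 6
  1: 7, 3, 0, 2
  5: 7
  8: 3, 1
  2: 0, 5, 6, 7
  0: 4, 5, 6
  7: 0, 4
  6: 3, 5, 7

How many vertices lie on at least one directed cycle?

7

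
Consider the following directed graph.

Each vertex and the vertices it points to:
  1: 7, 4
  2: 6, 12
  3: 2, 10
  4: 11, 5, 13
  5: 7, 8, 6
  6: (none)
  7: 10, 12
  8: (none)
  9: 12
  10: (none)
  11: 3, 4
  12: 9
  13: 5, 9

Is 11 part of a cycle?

11 is on a cycle iff 11 can reach itself via ≥1 edge.
11 → 4 → 11 — yes.

Yes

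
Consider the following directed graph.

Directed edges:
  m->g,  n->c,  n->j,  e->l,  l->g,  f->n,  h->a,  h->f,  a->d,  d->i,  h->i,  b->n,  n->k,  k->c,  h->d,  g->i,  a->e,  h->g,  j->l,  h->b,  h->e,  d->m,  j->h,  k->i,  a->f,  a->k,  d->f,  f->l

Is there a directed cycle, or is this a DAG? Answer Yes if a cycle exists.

DFS with white/gray/black marking, starting from d:
d gray
  f gray
    l gray
      g gray
        i gray
        i black
      g black
    l black
    n gray
      j gray
        h gray
          h→g: g black — skip
          a gray
            k gray
              k→i: i black — skip
              c gray
              c black
            k black
            e gray
              e→l: l black — skip
            e black
            a→d: d is gray → back edge
Back edge found, so a cycle exists: d → f → n → j → h → a → d.

Yes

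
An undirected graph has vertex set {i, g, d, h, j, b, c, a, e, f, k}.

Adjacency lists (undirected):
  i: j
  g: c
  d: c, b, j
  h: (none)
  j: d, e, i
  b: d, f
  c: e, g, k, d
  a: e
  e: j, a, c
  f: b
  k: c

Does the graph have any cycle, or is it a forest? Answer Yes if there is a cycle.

Yes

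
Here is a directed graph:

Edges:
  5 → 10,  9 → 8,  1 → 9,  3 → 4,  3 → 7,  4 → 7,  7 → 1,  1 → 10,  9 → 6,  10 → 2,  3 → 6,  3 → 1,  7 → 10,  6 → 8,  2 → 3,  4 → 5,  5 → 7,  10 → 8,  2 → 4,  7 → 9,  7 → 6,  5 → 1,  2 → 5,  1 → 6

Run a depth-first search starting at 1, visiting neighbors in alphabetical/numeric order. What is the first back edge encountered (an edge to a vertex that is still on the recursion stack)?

DFS from 1 (visiting neighbors in alphabetical/numeric order); mark gray on enter, black on exit:
1 gray
  6 gray
    8 gray
    8 black
  6 black
  9 gray
    9→6: 6 black — skip
    9→8: 8 black — skip
  9 black
  10 gray
    2 gray
      3 gray
        3→1: 1 is gray → back edge
First back edge: 3 → 1.

3->1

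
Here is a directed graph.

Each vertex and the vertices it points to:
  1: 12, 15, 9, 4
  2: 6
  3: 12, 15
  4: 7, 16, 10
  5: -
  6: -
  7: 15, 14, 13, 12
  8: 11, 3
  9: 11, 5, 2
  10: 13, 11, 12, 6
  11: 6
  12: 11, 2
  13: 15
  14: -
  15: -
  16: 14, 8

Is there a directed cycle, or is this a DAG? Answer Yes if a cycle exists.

DFS with white/gray/black marking, starting from 9:
9 gray
  11 gray
    6 gray
    6 black
  11 black
  5 gray
  5 black
  2 gray
    2→6: 6 black — skip
  2 black
9 black
1 gray
  12 gray
    12→11: 11 black — skip
    12→2: 2 black — skip
  12 black
  15 gray
  15 black
  1→9: 9 black — skip
  4 gray
    7 gray
      7→15: 15 black — skip
      14 gray
      14 black
      13 gray
        13→15: 15 black — skip
      13 black
      7→12: 12 black — skip
    7 black
    16 gray
      16→14: 14 black — skip
      8 gray
        8→11: 11 black — skip
        3 gray
          3→12: 12 black — skip
          3→15: 15 black — skip
        3 black
      8 black
    16 black
    10 gray
      10→13: 13 black — skip
      10→11: 11 black — skip
      10→12: 12 black — skip
      10→6: 6 black — skip
    10 black
  4 black
1 black
Every edge goes to a white or black vertex — no back edge, so the graph is acyclic.

No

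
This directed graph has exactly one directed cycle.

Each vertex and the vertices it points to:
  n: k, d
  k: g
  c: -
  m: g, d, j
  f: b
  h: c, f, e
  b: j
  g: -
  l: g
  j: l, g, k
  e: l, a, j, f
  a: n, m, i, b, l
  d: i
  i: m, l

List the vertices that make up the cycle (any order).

d, i, m

DFS with gray/black marking from m:
m gray
  g gray
  g black
  d gray
    i gray
      i→m: m is gray → back edge
Back edge closes the cycle m → d → i → m; its vertices are {d, i, m}.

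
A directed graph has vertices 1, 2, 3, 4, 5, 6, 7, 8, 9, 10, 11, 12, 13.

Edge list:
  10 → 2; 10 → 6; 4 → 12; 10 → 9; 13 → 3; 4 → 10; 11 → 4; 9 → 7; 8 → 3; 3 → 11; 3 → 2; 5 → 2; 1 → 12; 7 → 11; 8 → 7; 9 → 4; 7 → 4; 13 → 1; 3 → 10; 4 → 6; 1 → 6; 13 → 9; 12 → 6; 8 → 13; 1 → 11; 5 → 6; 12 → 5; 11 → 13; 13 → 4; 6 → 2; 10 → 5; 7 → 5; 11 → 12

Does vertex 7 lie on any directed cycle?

7 is on a cycle iff 7 can reach itself via ≥1 edge.
7 → 11 → 13 → 9 → 7 — yes.

Yes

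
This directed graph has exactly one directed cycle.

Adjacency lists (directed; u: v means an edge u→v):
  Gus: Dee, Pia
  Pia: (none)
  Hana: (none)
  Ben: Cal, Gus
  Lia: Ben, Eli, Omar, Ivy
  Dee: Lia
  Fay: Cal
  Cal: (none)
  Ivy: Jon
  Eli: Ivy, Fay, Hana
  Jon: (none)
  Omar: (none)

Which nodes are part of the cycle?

DFS with gray/black marking from Lia:
Lia gray
  Ben gray
    Cal gray
    Cal black
    Gus gray
      Dee gray
        Dee→Lia: Lia is gray → back edge
Back edge closes the cycle Lia → Ben → Gus → Dee → Lia; its vertices are {Ben, Dee, Gus, Lia}.

Ben, Dee, Gus, Lia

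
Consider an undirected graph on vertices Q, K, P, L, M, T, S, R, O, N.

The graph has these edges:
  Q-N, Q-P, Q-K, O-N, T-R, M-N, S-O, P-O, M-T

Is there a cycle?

DFS, tracking each vertex's parent; an edge to a visited non-parent vertex closes a cycle.
Start from M:
visit M (parent –)
  visit N (parent M)
    visit O (parent N)
      visit S (parent O)
        S–O: parent, skip
      visit P (parent O)
        P–O: parent, skip
        visit Q (parent P)
          Q–N: N visited and ≠ parent → cycle
Cycle: N – O – P – Q – N.

Yes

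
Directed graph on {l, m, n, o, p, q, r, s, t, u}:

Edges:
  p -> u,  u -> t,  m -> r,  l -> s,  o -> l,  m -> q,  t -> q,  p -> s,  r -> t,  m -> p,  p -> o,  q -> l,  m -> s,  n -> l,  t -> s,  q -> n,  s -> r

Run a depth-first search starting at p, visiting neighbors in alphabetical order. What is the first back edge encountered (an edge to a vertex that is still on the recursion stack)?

q->l

DFS from p (visiting neighbors in alphabetical order); mark gray on enter, black on exit:
p gray
  o gray
    l gray
      s gray
        r gray
          t gray
            q gray
              q→l: l is gray → back edge
First back edge: q → l.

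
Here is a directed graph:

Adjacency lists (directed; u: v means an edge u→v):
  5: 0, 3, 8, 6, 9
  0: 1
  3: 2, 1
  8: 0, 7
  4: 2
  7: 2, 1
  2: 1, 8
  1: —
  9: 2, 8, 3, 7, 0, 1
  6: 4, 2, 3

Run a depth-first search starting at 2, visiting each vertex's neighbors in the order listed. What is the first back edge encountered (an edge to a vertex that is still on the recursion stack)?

7→2

DFS from 2 (visiting each vertex's neighbors in the order listed); mark gray on enter, black on exit:
2 gray
  1 gray
  1 black
  8 gray
    0 gray
      0→1: 1 black — skip
    0 black
    7 gray
      7→2: 2 is gray → back edge
First back edge: 7 → 2.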